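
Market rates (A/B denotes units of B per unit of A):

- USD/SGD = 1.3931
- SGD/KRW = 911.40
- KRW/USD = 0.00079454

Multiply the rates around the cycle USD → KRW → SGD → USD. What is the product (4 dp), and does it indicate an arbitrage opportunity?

Around USD → KRW → SGD → USD: 1 ÷ 0.00079454 ÷ 911.40 ÷ 1.3931 = 0.991272
Product < 1; profitable direction is USD → SGD → KRW → USD.

0.9913 (arbitrage exists)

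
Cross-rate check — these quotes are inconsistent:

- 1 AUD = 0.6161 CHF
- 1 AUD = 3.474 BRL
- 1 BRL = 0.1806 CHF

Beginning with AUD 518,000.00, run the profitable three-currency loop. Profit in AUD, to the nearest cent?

Profitable loop is AUD → BRL → CHF → AUD:
AUD 518,000.00 × 3.474 = BRL 1,799,532.00
BRL 1,799,532.00 × 0.1806 = CHF 324,995.48
CHF 324,995.48 ÷ 0.6161 = AUD 527,504.43
Profit = AUD 527,504.43 − AUD 518,000.00

Profit: AUD 9,504.43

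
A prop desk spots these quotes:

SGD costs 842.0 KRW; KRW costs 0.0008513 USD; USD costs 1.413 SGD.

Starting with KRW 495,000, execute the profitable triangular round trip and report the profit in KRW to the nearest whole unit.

Profitable loop is KRW → USD → SGD → KRW:
KRW 495,000 × 0.0008513 = USD 421.39
USD 421.39 × 1.413 = SGD 595.43
SGD 595.43 × 842.0 = KRW 501,351
Profit = KRW 501,351 − KRW 495,000

Profit: KRW 6,351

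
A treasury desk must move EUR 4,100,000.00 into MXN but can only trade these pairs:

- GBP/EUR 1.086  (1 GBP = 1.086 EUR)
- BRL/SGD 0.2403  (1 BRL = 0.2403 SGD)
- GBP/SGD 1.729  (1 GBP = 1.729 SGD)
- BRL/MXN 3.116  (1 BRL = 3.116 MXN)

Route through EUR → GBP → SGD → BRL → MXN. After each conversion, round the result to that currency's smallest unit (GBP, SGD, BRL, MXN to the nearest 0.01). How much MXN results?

EUR 4,100,000.00 ÷ 1.086 = GBP 3,775,322.28
GBP 3,775,322.28 × 1.729 = SGD 6,527,532.22
SGD 6,527,532.22 ÷ 0.2403 = BRL 27,164,095.80
BRL 27,164,095.80 × 3.116 = MXN 84,643,322.51

MXN 84,643,322.51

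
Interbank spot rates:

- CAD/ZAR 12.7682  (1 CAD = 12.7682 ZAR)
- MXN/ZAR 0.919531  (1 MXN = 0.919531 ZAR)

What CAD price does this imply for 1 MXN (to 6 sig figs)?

1 MXN × 0.919531 = 0.919531 ZAR
0.919531 ZAR ÷ 12.7682 = 0.0720173 CAD

MXN/CAD = 0.0720173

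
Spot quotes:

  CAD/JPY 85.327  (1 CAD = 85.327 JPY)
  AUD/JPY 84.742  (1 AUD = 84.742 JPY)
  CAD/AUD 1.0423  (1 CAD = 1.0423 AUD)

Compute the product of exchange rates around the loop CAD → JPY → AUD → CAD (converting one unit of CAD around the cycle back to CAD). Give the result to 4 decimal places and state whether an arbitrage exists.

Around CAD → JPY → AUD → CAD: 1 × 85.327 ÷ 84.742 ÷ 1.0423 = 0.966040
Product < 1; profitable direction is CAD → AUD → JPY → CAD.

0.9660 (arbitrage exists)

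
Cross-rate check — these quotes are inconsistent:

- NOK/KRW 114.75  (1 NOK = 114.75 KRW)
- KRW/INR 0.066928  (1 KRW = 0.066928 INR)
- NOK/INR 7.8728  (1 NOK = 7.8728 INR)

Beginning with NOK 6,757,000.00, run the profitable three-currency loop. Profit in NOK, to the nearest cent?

Profit: NOK 169,639.68

Profitable loop is NOK → INR → KRW → NOK:
NOK 6,757,000.00 × 7.8728 = INR 53,196,509.60
INR 53,196,509.60 ÷ 0.066928 = KRW 794,831,903
KRW 794,831,903 ÷ 114.75 = NOK 6,926,639.68
Profit = NOK 6,926,639.68 − NOK 6,757,000.00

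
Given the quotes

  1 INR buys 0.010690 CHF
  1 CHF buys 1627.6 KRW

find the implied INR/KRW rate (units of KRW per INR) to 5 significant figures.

INR/KRW = 17.399

1 INR × 0.010690 = 0.01069 CHF
0.01069 CHF × 1627.6 = 17.399 KRW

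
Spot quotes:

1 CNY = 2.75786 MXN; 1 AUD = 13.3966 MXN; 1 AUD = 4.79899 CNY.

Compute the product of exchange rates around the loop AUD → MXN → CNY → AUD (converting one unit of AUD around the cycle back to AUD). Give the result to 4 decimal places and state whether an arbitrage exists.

Around AUD → MXN → CNY → AUD: 1 × 13.3966 ÷ 2.75786 ÷ 4.79899 = 1.012214
Product > 1; profitable direction is AUD → MXN → CNY → AUD.

1.0122 (arbitrage exists)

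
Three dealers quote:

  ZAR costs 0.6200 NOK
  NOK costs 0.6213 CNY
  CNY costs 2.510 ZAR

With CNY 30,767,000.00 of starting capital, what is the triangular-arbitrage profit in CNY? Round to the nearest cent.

Profit: CNY 1,054,334.36

Profitable loop is CNY → NOK → ZAR → CNY:
CNY 30,767,000.00 ÷ 0.6213 = NOK 49,520,360.53
NOK 49,520,360.53 ÷ 0.6200 = ZAR 79,871,549.25
ZAR 79,871,549.25 ÷ 2.510 = CNY 31,821,334.36
Profit = CNY 31,821,334.36 − CNY 30,767,000.00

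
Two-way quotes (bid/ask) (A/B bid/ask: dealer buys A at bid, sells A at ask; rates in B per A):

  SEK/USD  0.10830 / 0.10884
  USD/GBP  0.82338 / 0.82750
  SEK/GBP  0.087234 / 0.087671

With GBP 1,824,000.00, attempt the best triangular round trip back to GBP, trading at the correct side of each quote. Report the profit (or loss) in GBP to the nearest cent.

Best loop GBP → SEK → USD → GBP:
GBP 1,824,000.00 ÷ 0.087671 (buy SEK at ask) = SEK 20,805,055.26
SEK 20,805,055.26 × 0.10830 (sell SEK at bid) = USD 2,253,187.49
USD 2,253,187.49 × 0.82338 (sell USD at bid) = GBP 1,855,229.51

Net profit: GBP 31,229.51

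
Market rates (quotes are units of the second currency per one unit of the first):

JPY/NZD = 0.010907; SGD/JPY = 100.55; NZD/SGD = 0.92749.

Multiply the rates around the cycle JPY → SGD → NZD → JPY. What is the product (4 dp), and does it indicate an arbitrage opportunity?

Around JPY → SGD → NZD → JPY: 1 ÷ 100.55 ÷ 0.92749 ÷ 0.010907 = 0.983113
Product < 1; profitable direction is JPY → NZD → SGD → JPY.

0.9831 (arbitrage exists)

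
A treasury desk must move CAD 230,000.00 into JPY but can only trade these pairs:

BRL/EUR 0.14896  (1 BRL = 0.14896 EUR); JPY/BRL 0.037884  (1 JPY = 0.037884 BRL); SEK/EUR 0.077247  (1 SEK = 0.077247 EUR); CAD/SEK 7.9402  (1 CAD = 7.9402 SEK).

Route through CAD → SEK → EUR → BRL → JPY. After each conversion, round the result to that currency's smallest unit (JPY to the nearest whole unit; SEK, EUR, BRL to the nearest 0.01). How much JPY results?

JPY 24,998,583

CAD 230,000.00 × 7.9402 = SEK 1,826,246.00
SEK 1,826,246.00 × 0.077247 = EUR 141,072.02
EUR 141,072.02 ÷ 0.14896 = BRL 947,046.32
BRL 947,046.32 ÷ 0.037884 = JPY 24,998,583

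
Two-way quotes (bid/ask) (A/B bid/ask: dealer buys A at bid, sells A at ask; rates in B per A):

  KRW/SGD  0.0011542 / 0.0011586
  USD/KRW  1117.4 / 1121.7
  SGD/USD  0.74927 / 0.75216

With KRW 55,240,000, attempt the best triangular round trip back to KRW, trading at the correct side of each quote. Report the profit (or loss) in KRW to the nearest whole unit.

Net profit: KRW 1,271,026

Best loop KRW → USD → SGD → KRW:
KRW 55,240,000 ÷ 1121.7 (buy USD at ask) = USD 49,246.68
USD 49,246.68 ÷ 0.75216 (buy SGD at ask) = SGD 65,473.67
SGD 65,473.67 ÷ 0.0011586 (buy KRW at ask) = KRW 56,511,026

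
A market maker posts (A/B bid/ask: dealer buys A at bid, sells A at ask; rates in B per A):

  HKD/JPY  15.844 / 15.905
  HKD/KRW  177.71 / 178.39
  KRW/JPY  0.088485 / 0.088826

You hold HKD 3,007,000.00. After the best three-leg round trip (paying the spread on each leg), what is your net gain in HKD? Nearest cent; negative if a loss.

Best loop HKD → JPY → KRW → HKD:
HKD 3,007,000.00 × 15.844 (sell HKD at bid) = JPY 47,642,908
JPY 47,642,908 ÷ 0.088826 (buy KRW at ask) = KRW 536,362,191
KRW 536,362,191 ÷ 178.39 (buy HKD at ask) = HKD 3,006,683.06

Net result: HKD -316.94 (no profitable arbitrage after spreads)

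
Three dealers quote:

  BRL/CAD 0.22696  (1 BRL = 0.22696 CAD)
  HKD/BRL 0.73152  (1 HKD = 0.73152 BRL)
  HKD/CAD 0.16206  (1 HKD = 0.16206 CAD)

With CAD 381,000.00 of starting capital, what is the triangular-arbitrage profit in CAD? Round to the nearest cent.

Profit: CAD 9,323.47

Profitable loop is CAD → HKD → BRL → CAD:
CAD 381,000.00 ÷ 0.16206 = HKD 2,350,981.12
HKD 2,350,981.12 × 0.73152 = BRL 1,719,789.71
BRL 1,719,789.71 × 0.22696 = CAD 390,323.47
Profit = CAD 390,323.47 − CAD 381,000.00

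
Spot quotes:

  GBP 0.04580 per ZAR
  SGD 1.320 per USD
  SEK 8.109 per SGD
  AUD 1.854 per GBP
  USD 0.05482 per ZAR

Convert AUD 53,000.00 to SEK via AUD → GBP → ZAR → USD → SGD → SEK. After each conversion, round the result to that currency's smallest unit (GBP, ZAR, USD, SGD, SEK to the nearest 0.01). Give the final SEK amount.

AUD 53,000.00 ÷ 1.854 = GBP 28,586.84
GBP 28,586.84 ÷ 0.04580 = ZAR 624,166.81
ZAR 624,166.81 × 0.05482 = USD 34,216.82
USD 34,216.82 × 1.320 = SGD 45,166.20
SGD 45,166.20 × 8.109 = SEK 366,252.72

SEK 366,252.72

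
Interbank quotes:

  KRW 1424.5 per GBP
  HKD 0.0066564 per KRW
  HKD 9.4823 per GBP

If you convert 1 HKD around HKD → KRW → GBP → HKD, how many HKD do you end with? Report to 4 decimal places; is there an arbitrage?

1.0000 (no arbitrage)

Around HKD → KRW → GBP → HKD: 1 ÷ 0.0066564 ÷ 1424.5 × 9.4823 = 1.000027
Product ≈ 1 (deviation 0.003%, within rounding noise).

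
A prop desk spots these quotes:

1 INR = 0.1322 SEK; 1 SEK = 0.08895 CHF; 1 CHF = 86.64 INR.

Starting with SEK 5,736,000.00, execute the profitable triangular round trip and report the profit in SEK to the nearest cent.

Profit: SEK 107,929.85

Profitable loop is SEK → CHF → INR → SEK:
SEK 5,736,000.00 × 0.08895 = CHF 510,217.20
CHF 510,217.20 × 86.64 = INR 44,205,218.21
INR 44,205,218.21 × 0.1322 = SEK 5,843,929.85
Profit = SEK 5,843,929.85 − SEK 5,736,000.00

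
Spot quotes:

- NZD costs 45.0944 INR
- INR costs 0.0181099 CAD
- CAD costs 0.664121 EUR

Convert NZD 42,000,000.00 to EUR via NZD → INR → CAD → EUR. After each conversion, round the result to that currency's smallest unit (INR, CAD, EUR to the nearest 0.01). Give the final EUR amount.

EUR 22,779,026.96

NZD 42,000,000.00 × 45.0944 = INR 1,893,964,800.00
INR 1,893,964,800.00 × 0.0181099 = CAD 34,299,513.13
CAD 34,299,513.13 × 0.664121 = EUR 22,779,026.96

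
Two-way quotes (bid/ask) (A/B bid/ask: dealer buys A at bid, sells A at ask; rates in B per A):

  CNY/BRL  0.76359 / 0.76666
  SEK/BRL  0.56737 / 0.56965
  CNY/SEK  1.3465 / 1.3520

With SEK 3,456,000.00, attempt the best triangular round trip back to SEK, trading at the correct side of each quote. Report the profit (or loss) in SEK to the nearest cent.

Net result: SEK -12,154.53 (no profitable arbitrage after spreads)

Best loop SEK → BRL → CNY → SEK:
SEK 3,456,000.00 × 0.56737 (sell SEK at bid) = BRL 1,960,830.72
BRL 1,960,830.72 ÷ 0.76666 (buy CNY at ask) = CNY 2,557,627.53
CNY 2,557,627.53 × 1.3465 (sell CNY at bid) = SEK 3,443,845.47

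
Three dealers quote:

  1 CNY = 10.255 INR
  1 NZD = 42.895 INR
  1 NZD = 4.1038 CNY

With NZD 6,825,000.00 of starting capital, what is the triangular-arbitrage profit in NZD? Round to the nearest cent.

Profit: NZD 131,446.93

Profitable loop is NZD → INR → CNY → NZD:
NZD 6,825,000.00 × 42.895 = INR 292,758,375.00
INR 292,758,375.00 ÷ 10.255 = CNY 28,547,866.89
CNY 28,547,866.89 ÷ 4.1038 = NZD 6,956,446.93
Profit = NZD 6,956,446.93 − NZD 6,825,000.00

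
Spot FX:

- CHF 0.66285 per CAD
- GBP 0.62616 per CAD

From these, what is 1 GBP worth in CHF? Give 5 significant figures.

GBP/CHF = 1.0586

1 GBP ÷ 0.62616 = 1.59704 CAD
1.59704 CAD × 0.66285 = 1.0586 CHF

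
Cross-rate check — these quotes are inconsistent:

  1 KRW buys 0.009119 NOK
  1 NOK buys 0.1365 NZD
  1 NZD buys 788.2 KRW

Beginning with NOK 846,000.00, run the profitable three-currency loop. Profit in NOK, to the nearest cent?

Profit: NOK 16,291.42

Profitable loop is NOK → KRW → NZD → NOK:
NOK 846,000.00 ÷ 0.009119 = KRW 92,773,330
KRW 92,773,330 ÷ 788.2 = NZD 117,702.78
NZD 117,702.78 ÷ 0.1365 = NOK 862,291.42
Profit = NOK 862,291.42 − NOK 846,000.00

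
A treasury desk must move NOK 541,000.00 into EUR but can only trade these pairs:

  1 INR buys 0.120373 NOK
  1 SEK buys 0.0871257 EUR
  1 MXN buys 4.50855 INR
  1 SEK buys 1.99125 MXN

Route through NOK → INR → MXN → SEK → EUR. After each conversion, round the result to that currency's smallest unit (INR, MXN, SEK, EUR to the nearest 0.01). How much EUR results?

EUR 43,616.60

NOK 541,000.00 ÷ 0.120373 = INR 4,494,363.35
INR 4,494,363.35 ÷ 4.50855 = MXN 996,853.39
MXN 996,853.39 ÷ 1.99125 = SEK 500,616.89
SEK 500,616.89 × 0.0871257 = EUR 43,616.60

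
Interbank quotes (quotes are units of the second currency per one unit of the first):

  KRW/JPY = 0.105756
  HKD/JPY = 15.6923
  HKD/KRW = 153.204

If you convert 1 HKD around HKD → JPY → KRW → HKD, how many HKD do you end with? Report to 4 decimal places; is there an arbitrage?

0.9685 (arbitrage exists)

Around HKD → JPY → KRW → HKD: 1 × 15.6923 ÷ 0.105756 ÷ 153.204 = 0.968526
Product < 1; profitable direction is HKD → KRW → JPY → HKD.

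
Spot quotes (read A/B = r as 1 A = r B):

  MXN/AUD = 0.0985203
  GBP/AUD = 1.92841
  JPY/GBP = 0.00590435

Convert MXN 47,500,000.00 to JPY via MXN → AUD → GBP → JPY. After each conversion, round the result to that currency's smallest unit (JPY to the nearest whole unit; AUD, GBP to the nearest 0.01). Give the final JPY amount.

JPY 411,005,721

MXN 47,500,000.00 × 0.0985203 = AUD 4,679,714.25
AUD 4,679,714.25 ÷ 1.92841 = GBP 2,426,721.63
GBP 2,426,721.63 ÷ 0.00590435 = JPY 411,005,721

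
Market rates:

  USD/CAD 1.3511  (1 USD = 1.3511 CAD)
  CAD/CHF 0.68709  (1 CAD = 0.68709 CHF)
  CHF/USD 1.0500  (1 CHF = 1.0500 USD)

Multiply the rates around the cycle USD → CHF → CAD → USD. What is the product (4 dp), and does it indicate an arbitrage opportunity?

1.0259 (arbitrage exists)

Around USD → CHF → CAD → USD: 1 ÷ 1.0500 ÷ 0.68709 ÷ 1.3511 = 1.025911
Product > 1; profitable direction is USD → CHF → CAD → USD.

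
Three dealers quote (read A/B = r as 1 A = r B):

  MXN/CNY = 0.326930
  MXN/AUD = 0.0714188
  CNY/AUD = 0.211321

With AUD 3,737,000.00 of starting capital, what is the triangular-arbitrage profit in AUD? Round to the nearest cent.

Profitable loop is AUD → CNY → MXN → AUD:
AUD 3,737,000.00 ÷ 0.211321 = CNY 17,683,997.33
CNY 17,683,997.33 ÷ 0.326930 = MXN 54,091,081.67
MXN 54,091,081.67 × 0.0714188 = AUD 3,863,120.14
Profit = AUD 3,863,120.14 − AUD 3,737,000.00

Profit: AUD 126,120.14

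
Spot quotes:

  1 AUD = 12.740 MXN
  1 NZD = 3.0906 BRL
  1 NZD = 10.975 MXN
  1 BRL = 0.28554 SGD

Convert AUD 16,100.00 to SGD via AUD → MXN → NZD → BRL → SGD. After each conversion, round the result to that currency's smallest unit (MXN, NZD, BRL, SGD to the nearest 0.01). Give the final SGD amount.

SGD 16,493.03

AUD 16,100.00 × 12.740 = MXN 205,114.00
MXN 205,114.00 ÷ 10.975 = NZD 18,689.20
NZD 18,689.20 × 3.0906 = BRL 57,760.84
BRL 57,760.84 × 0.28554 = SGD 16,493.03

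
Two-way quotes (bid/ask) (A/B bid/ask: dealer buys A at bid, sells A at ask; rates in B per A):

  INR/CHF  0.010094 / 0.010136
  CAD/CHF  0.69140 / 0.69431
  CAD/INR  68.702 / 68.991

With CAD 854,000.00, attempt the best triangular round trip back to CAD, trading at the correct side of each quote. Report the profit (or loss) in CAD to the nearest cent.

Best loop CAD → INR → CHF → CAD:
CAD 854,000.00 × 68.702 (sell CAD at bid) = INR 58,671,508.00
INR 58,671,508.00 × 0.010094 (sell INR at bid) = CHF 592,230.20
CHF 592,230.20 ÷ 0.69431 (buy CAD at ask) = CAD 852,976.63

Net result: CAD -1,023.37 (no profitable arbitrage after spreads)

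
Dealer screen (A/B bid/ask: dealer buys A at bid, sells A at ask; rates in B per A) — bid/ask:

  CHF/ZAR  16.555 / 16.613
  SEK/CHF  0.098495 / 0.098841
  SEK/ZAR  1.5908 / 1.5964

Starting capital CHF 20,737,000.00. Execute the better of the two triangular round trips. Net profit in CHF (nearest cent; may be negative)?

Net profit: CHF 444,054.52

Best loop CHF → ZAR → SEK → CHF:
CHF 20,737,000.00 × 16.555 (sell CHF at bid) = ZAR 343,301,035.00
ZAR 343,301,035.00 ÷ 1.5964 (buy SEK at ask) = SEK 215,047,002.63
SEK 215,047,002.63 × 0.098495 (sell SEK at bid) = CHF 21,181,054.52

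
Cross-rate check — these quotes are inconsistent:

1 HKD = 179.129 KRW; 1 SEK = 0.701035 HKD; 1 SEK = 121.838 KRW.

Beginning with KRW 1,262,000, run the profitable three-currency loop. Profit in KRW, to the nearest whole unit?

Profit: KRW 38,715

Profitable loop is KRW → SEK → HKD → KRW:
KRW 1,262,000 ÷ 121.838 = SEK 10,358.02
SEK 10,358.02 × 0.701035 = HKD 7,261.33
HKD 7,261.33 × 179.129 = KRW 1,300,715
Profit = KRW 1,300,715 − KRW 1,262,000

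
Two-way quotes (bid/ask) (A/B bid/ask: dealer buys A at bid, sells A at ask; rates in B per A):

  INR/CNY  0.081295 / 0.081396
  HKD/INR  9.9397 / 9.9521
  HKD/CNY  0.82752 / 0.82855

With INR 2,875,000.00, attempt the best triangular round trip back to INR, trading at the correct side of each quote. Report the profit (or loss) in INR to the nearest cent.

Net profit: INR 61,963.53

Best loop INR → HKD → CNY → INR:
INR 2,875,000.00 ÷ 9.9521 (buy HKD at ask) = HKD 288,883.75
HKD 288,883.75 × 0.82752 (sell HKD at bid) = CNY 239,057.08
CNY 239,057.08 ÷ 0.081396 (buy INR at ask) = INR 2,936,963.53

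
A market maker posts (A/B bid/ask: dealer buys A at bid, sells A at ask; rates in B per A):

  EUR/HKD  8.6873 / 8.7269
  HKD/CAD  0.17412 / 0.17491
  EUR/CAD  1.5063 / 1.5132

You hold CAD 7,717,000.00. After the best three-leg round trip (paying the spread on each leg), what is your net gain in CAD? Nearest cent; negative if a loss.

Net result: CAD -2,893.23 (no profitable arbitrage after spreads)

Best loop CAD → EUR → HKD → CAD:
CAD 7,717,000.00 ÷ 1.5132 (buy EUR at ask) = EUR 5,099,788.53
EUR 5,099,788.53 × 8.6873 (sell EUR at bid) = HKD 44,303,392.88
HKD 44,303,392.88 × 0.17412 (sell HKD at bid) = CAD 7,714,106.77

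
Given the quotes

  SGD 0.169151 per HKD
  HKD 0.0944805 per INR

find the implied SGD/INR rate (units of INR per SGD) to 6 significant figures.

SGD/INR = 62.5725

1 SGD ÷ 0.169151 = 5.91188 HKD
5.91188 HKD ÷ 0.0944805 = 62.5725 INR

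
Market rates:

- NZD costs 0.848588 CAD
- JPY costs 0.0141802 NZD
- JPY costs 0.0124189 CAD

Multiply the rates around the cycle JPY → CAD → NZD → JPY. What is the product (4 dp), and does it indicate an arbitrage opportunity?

1.0321 (arbitrage exists)

Around JPY → CAD → NZD → JPY: 1 × 0.0124189 ÷ 0.848588 ÷ 0.0141802 = 1.032057
Product > 1; profitable direction is JPY → CAD → NZD → JPY.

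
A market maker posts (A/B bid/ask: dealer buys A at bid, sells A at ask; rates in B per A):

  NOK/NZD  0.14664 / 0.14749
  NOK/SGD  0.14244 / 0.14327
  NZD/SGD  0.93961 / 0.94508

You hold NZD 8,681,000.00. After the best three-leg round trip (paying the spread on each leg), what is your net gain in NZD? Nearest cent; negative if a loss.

Best loop NZD → NOK → SGD → NZD:
NZD 8,681,000.00 ÷ 0.14749 (buy NOK at ask) = NOK 58,858,227.68
NOK 58,858,227.68 × 0.14244 (sell NOK at bid) = SGD 8,383,765.95
SGD 8,383,765.95 ÷ 0.94508 (buy NZD at ask) = NZD 8,870,959.02

Net profit: NZD 189,959.02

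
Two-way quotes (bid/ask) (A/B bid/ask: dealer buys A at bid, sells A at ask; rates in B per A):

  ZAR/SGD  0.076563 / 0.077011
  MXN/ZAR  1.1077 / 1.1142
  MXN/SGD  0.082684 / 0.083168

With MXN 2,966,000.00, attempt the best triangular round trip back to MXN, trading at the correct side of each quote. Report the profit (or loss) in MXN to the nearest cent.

Net profit: MXN 58,516.70

Best loop MXN → ZAR → SGD → MXN:
MXN 2,966,000.00 × 1.1077 (sell MXN at bid) = ZAR 3,285,438.20
ZAR 3,285,438.20 × 0.076563 (sell ZAR at bid) = SGD 251,543.00
SGD 251,543.00 ÷ 0.083168 (buy MXN at ask) = MXN 3,024,516.70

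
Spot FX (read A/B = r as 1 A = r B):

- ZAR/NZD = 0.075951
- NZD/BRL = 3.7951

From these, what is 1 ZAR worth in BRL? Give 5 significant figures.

ZAR/BRL = 0.28824

1 ZAR × 0.075951 = 0.075951 NZD
0.075951 NZD × 3.7951 = 0.288242 BRL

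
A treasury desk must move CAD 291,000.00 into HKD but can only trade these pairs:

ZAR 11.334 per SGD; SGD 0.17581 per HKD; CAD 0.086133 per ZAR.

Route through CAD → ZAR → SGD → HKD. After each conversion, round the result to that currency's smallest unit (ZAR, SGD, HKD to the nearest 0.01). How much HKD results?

CAD 291,000.00 ÷ 0.086133 = ZAR 3,378,496.05
ZAR 3,378,496.05 ÷ 11.334 = SGD 298,085.06
SGD 298,085.06 ÷ 0.17581 = HKD 1,695,495.48

HKD 1,695,495.48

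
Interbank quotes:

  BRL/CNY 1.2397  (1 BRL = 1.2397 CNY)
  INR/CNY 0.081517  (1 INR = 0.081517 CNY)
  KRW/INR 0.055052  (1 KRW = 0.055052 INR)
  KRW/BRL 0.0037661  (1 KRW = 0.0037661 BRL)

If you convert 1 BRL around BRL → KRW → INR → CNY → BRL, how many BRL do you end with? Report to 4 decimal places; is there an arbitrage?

Around BRL → KRW → INR → CNY → BRL: 1 ÷ 0.0037661 × 0.055052 × 0.081517 ÷ 1.2397 = 0.961198
Product < 1; profitable direction is BRL → CNY → INR → KRW → BRL.

0.9612 (arbitrage exists)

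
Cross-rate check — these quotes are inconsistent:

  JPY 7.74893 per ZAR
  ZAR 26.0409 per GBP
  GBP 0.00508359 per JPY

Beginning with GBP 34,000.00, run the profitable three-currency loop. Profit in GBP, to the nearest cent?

Profitable loop is GBP → ZAR → JPY → GBP:
GBP 34,000.00 × 26.0409 = ZAR 885,390.60
ZAR 885,390.60 × 7.74893 = JPY 6,860,830
JPY 6,860,830 × 0.00508359 = GBP 34,877.65
Profit = GBP 34,877.65 − GBP 34,000.00

Profit: GBP 877.65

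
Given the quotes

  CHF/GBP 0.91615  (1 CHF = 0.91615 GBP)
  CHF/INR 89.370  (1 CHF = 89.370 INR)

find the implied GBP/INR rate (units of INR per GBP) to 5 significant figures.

1 GBP ÷ 0.91615 = 1.09152 CHF
1.09152 CHF × 89.370 = 97.5495 INR

GBP/INR = 97.550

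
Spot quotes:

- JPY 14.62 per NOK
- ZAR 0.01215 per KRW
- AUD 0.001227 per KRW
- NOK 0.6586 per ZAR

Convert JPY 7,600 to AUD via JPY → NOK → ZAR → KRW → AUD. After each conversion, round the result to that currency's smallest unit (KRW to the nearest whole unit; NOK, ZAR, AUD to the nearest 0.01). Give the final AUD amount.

JPY 7,600 ÷ 14.62 = NOK 519.84
NOK 519.84 ÷ 0.6586 = ZAR 789.31
ZAR 789.31 ÷ 0.01215 = KRW 64,964
KRW 64,964 × 0.001227 = AUD 79.71

AUD 79.71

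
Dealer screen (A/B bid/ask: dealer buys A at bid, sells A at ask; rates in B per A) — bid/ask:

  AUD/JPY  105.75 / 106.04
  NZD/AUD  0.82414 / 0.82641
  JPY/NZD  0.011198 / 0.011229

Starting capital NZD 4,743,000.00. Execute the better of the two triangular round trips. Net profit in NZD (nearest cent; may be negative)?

Best loop NZD → JPY → AUD → NZD:
NZD 4,743,000.00 ÷ 0.011229 (buy JPY at ask) = JPY 422,388,458
JPY 422,388,458 ÷ 106.04 (buy AUD at ask) = AUD 3,983,293.65
AUD 3,983,293.65 ÷ 0.82641 (buy NZD at ask) = NZD 4,819,996.91

Net profit: NZD 76,996.91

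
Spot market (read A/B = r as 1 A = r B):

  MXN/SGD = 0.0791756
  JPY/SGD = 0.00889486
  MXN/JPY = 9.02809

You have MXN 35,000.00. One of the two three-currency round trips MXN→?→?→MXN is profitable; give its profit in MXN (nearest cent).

Profitable loop is MXN → JPY → SGD → MXN:
MXN 35,000.00 × 9.02809 = JPY 315,983
JPY 315,983 × 0.00889486 = SGD 2,810.63
SGD 2,810.63 ÷ 0.0791756 = MXN 35,498.64
Profit = MXN 35,498.64 − MXN 35,000.00

Profit: MXN 498.64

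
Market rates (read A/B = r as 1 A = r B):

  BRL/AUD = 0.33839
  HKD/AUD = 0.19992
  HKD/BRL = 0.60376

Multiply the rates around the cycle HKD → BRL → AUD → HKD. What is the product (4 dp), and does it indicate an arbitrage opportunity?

Around HKD → BRL → AUD → HKD: 1 × 0.60376 × 0.33839 ÷ 0.19992 = 1.021941
Product > 1; profitable direction is HKD → BRL → AUD → HKD.

1.0219 (arbitrage exists)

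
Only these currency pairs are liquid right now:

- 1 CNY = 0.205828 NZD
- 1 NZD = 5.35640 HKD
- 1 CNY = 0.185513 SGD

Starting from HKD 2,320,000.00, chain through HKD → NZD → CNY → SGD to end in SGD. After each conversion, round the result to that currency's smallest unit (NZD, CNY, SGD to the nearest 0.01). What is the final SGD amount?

HKD 2,320,000.00 ÷ 5.35640 = NZD 433,126.73
NZD 433,126.73 ÷ 0.205828 = CNY 2,104,313.94
CNY 2,104,313.94 × 0.185513 = SGD 390,377.59

SGD 390,377.59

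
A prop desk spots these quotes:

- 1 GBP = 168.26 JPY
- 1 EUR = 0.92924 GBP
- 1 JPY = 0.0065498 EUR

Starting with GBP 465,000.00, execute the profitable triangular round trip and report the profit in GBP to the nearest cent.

Profit: GBP 11,200.42

Profitable loop is GBP → JPY → EUR → GBP:
GBP 465,000.00 × 168.26 = JPY 78,240,900
JPY 78,240,900 × 0.0065498 = EUR 512,462.25
EUR 512,462.25 × 0.92924 = GBP 476,200.42
Profit = GBP 476,200.42 − GBP 465,000.00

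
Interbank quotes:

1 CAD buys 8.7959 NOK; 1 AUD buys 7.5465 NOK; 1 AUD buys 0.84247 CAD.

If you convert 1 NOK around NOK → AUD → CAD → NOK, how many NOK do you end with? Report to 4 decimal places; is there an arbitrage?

Around NOK → AUD → CAD → NOK: 1 ÷ 7.5465 × 0.84247 × 8.7959 = 0.981949
Product < 1; profitable direction is NOK → CAD → AUD → NOK.

0.9819 (arbitrage exists)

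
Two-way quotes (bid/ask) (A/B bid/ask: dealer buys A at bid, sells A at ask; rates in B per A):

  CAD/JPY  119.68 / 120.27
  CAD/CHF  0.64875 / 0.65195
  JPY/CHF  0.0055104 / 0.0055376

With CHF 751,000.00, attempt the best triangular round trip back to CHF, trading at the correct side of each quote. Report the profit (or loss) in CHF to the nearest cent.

Net profit: CHF 8,679.41

Best loop CHF → CAD → JPY → CHF:
CHF 751,000.00 ÷ 0.65195 (buy CAD at ask) = CAD 1,151,928.83
CAD 1,151,928.83 × 119.68 (sell CAD at bid) = JPY 137,862,842
JPY 137,862,842 × 0.0055104 (sell JPY at bid) = CHF 759,679.41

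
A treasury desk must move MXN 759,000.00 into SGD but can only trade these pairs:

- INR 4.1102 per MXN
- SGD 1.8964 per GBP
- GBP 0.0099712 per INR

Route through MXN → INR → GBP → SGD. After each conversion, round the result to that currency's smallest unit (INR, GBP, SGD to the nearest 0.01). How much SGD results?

SGD 58,990.50

MXN 759,000.00 × 4.1102 = INR 3,119,641.80
INR 3,119,641.80 × 0.0099712 = GBP 31,106.57
GBP 31,106.57 × 1.8964 = SGD 58,990.50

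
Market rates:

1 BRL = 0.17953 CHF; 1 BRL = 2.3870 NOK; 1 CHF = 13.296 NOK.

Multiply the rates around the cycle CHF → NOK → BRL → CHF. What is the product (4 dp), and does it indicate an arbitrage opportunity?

Around CHF → NOK → BRL → CHF: 1 × 13.296 ÷ 2.3870 × 0.17953 = 1.000013
Product ≈ 1 (deviation 0.001%, within rounding noise).

1.0000 (no arbitrage)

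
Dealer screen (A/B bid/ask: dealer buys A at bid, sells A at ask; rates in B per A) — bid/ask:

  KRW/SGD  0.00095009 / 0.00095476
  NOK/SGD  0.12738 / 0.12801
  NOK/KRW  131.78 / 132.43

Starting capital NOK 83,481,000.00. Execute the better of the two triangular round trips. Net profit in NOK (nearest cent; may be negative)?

Best loop NOK → SGD → KRW → NOK:
NOK 83,481,000.00 × 0.12738 (sell NOK at bid) = SGD 10,633,809.78
SGD 10,633,809.78 ÷ 0.00095476 (buy KRW at ask) = KRW 11,137,678,348
KRW 11,137,678,348 ÷ 132.43 (buy NOK at ask) = NOK 84,102,381.25

Net profit: NOK 621,381.25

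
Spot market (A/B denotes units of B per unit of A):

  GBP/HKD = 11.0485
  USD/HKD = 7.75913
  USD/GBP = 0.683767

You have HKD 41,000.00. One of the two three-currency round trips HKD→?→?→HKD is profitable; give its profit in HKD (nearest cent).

Profit: HKD 1,110.02

Profitable loop is HKD → GBP → USD → HKD:
HKD 41,000.00 ÷ 11.0485 = GBP 3,710.91
GBP 3,710.91 ÷ 0.683767 = USD 5,427.16
USD 5,427.16 × 7.75913 = HKD 42,110.02
Profit = HKD 42,110.02 − HKD 41,000.00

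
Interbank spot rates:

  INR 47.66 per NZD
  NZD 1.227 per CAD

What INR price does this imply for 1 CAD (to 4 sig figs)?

CAD/INR = 58.48

1 CAD × 1.227 = 1.227 NZD
1.227 NZD × 47.66 = 58.4788 INR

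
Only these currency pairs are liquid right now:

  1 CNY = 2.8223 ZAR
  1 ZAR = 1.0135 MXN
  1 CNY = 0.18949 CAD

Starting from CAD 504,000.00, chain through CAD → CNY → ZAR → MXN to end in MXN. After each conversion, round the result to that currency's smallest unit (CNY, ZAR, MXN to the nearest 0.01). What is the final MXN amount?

MXN 7,608,011.65

CAD 504,000.00 ÷ 0.18949 = CNY 2,659,770.96
CNY 2,659,770.96 × 2.8223 = ZAR 7,506,671.58
ZAR 7,506,671.58 × 1.0135 = MXN 7,608,011.65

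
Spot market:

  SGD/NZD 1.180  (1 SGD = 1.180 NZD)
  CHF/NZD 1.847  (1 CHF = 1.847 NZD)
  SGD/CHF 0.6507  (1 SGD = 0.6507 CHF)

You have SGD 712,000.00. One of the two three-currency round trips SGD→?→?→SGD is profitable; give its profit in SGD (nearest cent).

Profit: SGD 13,179.78

Profitable loop is SGD → CHF → NZD → SGD:
SGD 712,000.00 × 0.6507 = CHF 463,298.40
CHF 463,298.40 × 1.847 = NZD 855,712.14
NZD 855,712.14 ÷ 1.180 = SGD 725,179.78
Profit = SGD 725,179.78 − SGD 712,000.00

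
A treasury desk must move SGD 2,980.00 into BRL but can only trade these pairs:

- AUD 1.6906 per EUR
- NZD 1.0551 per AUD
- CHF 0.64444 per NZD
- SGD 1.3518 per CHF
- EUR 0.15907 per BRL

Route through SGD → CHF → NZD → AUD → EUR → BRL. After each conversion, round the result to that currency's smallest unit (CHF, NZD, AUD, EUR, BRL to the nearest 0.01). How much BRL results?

BRL 12,055.89

SGD 2,980.00 ÷ 1.3518 = CHF 2,204.47
CHF 2,204.47 ÷ 0.64444 = NZD 3,420.75
NZD 3,420.75 ÷ 1.0551 = AUD 3,242.11
AUD 3,242.11 ÷ 1.6906 = EUR 1,917.73
EUR 1,917.73 ÷ 0.15907 = BRL 12,055.89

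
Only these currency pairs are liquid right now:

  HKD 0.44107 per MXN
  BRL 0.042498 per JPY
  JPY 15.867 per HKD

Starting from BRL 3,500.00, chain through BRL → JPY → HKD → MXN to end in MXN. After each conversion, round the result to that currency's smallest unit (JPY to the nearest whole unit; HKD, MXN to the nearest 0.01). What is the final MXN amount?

BRL 3,500.00 ÷ 0.042498 = JPY 82,357
JPY 82,357 ÷ 15.867 = HKD 5,190.46
HKD 5,190.46 ÷ 0.44107 = MXN 11,767.88

MXN 11,767.88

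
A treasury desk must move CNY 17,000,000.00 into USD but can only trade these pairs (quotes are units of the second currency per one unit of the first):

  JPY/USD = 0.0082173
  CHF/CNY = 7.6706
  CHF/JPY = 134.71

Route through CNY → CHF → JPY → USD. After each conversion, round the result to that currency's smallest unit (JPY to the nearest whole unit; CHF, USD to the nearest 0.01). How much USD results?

USD 2,453,288.17

CNY 17,000,000.00 ÷ 7.6706 = CHF 2,216,254.27
CHF 2,216,254.27 × 134.71 = JPY 298,551,613
JPY 298,551,613 × 0.0082173 = USD 2,453,288.17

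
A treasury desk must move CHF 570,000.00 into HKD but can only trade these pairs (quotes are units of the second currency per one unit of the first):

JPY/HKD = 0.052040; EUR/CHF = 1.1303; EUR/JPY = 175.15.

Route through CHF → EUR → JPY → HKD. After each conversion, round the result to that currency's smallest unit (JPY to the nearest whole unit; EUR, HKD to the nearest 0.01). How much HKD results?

HKD 4,596,513.71

CHF 570,000.00 ÷ 1.1303 = EUR 504,290.90
EUR 504,290.90 × 175.15 = JPY 88,326,551
JPY 88,326,551 × 0.052040 = HKD 4,596,513.71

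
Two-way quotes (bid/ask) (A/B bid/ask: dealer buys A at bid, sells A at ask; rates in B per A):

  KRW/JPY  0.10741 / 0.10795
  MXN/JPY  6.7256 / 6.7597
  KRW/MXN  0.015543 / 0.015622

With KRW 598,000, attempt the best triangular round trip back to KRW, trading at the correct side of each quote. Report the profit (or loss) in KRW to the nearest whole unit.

Best loop KRW → JPY → MXN → KRW:
KRW 598,000 × 0.10741 (sell KRW at bid) = JPY 64,231
JPY 64,231 ÷ 6.7597 (buy MXN at ask) = MXN 9,502.08
MXN 9,502.08 ÷ 0.015622 (buy KRW at ask) = KRW 608,250

Net profit: KRW 10,250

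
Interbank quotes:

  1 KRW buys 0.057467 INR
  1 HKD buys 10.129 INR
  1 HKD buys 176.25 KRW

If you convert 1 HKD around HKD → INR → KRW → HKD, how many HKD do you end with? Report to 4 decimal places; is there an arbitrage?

1.0000 (no arbitrage)

Around HKD → INR → KRW → HKD: 1 × 10.129 ÷ 0.057467 ÷ 176.25 = 1.000044
Product ≈ 1 (deviation 0.004%, within rounding noise).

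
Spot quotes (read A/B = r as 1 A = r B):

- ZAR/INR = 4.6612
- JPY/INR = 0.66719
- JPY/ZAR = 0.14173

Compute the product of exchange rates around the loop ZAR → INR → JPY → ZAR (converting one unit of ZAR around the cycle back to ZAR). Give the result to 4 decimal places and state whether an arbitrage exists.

Around ZAR → INR → JPY → ZAR: 1 × 4.6612 ÷ 0.66719 × 0.14173 = 0.990171
Product < 1; profitable direction is ZAR → JPY → INR → ZAR.

0.9902 (arbitrage exists)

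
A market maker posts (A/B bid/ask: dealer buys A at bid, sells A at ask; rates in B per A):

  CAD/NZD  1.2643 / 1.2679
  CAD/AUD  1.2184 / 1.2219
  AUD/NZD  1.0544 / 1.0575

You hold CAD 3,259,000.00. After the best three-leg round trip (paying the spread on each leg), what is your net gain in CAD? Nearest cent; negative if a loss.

Best loop CAD → AUD → NZD → CAD:
CAD 3,259,000.00 × 1.2184 (sell CAD at bid) = AUD 3,970,765.60
AUD 3,970,765.60 × 1.0544 (sell AUD at bid) = NZD 4,186,775.25
NZD 4,186,775.25 ÷ 1.2679 (buy CAD at ask) = CAD 3,302,133.65

Net profit: CAD 43,133.65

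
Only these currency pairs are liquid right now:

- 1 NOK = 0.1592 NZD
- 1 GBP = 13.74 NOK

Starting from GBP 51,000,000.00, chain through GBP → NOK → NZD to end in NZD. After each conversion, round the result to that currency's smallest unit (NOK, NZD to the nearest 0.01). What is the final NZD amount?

NZD 111,557,808.00

GBP 51,000,000.00 × 13.74 = NOK 700,740,000.00
NOK 700,740,000.00 × 0.1592 = NZD 111,557,808.00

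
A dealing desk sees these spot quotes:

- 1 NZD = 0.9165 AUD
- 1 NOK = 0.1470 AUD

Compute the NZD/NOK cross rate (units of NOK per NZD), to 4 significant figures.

NZD/NOK = 6.235

1 NZD × 0.9165 = 0.9165 AUD
0.9165 AUD ÷ 0.1470 = 6.23469 NOK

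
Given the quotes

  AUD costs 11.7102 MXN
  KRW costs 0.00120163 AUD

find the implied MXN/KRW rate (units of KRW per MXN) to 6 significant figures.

1 MXN ÷ 11.7102 = 0.0853956 AUD
0.0853956 AUD ÷ 0.00120163 = 71.0665 KRW

MXN/KRW = 71.0665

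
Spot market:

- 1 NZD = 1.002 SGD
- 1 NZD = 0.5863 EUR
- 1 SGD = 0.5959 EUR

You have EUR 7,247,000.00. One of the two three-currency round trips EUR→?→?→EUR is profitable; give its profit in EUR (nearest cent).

Profit: EUR 133,392.76

Profitable loop is EUR → NZD → SGD → EUR:
EUR 7,247,000.00 ÷ 0.5863 = NZD 12,360,566.26
NZD 12,360,566.26 × 1.002 = SGD 12,385,287.40
SGD 12,385,287.40 × 0.5959 = EUR 7,380,392.76
Profit = EUR 7,380,392.76 − EUR 7,247,000.00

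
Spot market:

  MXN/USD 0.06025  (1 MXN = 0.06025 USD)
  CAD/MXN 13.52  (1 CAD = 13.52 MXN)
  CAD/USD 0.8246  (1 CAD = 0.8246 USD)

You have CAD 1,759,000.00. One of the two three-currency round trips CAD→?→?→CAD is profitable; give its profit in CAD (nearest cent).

Profit: CAD 21,637.14

Profitable loop is CAD → USD → MXN → CAD:
CAD 1,759,000.00 × 0.8246 = USD 1,450,471.40
USD 1,450,471.40 ÷ 0.06025 = MXN 24,074,214.11
MXN 24,074,214.11 ÷ 13.52 = CAD 1,780,637.14
Profit = CAD 1,780,637.14 − CAD 1,759,000.00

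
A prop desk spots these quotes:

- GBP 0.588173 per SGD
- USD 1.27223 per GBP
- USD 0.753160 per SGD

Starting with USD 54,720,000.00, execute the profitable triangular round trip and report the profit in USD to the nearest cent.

Profit: USD 356,028.85

Profitable loop is USD → GBP → SGD → USD:
USD 54,720,000.00 ÷ 1.27223 = GBP 43,011,090.76
GBP 43,011,090.76 ÷ 0.588173 = SGD 73,126,598.40
SGD 73,126,598.40 × 0.753160 = USD 55,076,028.85
Profit = USD 55,076,028.85 − USD 54,720,000.00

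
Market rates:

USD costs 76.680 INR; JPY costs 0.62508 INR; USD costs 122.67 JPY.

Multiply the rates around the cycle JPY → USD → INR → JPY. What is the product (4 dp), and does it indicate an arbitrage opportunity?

Around JPY → USD → INR → JPY: 1 ÷ 122.67 × 76.680 ÷ 0.62508 = 1.000019
Product ≈ 1 (deviation 0.002%, within rounding noise).

1.0000 (no arbitrage)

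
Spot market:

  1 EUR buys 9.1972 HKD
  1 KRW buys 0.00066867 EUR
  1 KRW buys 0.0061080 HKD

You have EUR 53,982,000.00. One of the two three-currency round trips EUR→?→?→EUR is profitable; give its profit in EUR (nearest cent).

Profitable loop is EUR → HKD → KRW → EUR:
EUR 53,982,000.00 × 9.1972 = HKD 496,483,250.40
HKD 496,483,250.40 ÷ 0.0061080 = KRW 81,284,094,695
KRW 81,284,094,695 × 0.00066867 = EUR 54,352,235.60
Profit = EUR 54,352,235.60 − EUR 53,982,000.00

Profit: EUR 370,235.60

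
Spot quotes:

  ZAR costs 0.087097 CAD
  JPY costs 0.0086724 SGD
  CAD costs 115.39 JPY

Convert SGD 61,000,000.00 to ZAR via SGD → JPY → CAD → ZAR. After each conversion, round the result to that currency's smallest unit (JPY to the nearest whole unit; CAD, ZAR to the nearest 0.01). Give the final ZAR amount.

SGD 61,000,000.00 ÷ 0.0086724 = JPY 7,033,808,404
JPY 7,033,808,404 ÷ 115.39 = CAD 60,956,828.18
CAD 60,956,828.18 ÷ 0.087097 = ZAR 699,872,879.43

ZAR 699,872,879.43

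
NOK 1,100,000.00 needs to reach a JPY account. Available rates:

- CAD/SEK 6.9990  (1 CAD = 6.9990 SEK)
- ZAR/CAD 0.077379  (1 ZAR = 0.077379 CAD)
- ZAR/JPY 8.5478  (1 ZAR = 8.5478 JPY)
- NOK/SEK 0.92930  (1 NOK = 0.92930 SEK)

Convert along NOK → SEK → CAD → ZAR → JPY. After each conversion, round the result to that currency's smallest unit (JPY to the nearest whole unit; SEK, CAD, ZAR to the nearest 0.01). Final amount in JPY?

JPY 16,134,067

NOK 1,100,000.00 × 0.92930 = SEK 1,022,230.00
SEK 1,022,230.00 ÷ 6.9990 = CAD 146,053.72
CAD 146,053.72 ÷ 0.077379 = ZAR 1,887,511.08
ZAR 1,887,511.08 × 8.5478 = JPY 16,134,067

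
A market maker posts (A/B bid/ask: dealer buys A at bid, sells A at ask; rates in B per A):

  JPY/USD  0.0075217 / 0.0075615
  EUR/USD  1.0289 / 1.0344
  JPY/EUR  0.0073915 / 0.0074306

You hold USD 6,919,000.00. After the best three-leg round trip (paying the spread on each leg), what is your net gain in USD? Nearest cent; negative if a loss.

Best loop USD → JPY → EUR → USD:
USD 6,919,000.00 ÷ 0.0075615 (buy JPY at ask) = JPY 915,030,087
JPY 915,030,087 × 0.0073915 (sell JPY at bid) = EUR 6,763,444.89
EUR 6,763,444.89 × 1.0289 (sell EUR at bid) = USD 6,958,908.44

Net profit: USD 39,908.44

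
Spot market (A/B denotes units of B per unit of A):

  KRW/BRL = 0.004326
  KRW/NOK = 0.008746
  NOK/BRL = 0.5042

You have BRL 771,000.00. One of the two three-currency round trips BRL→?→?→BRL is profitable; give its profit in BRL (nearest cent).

Profitable loop is BRL → KRW → NOK → BRL:
BRL 771,000.00 ÷ 0.004326 = KRW 178,224,688
KRW 178,224,688 × 0.008746 = NOK 1,558,753.12
NOK 1,558,753.12 × 0.5042 = BRL 785,923.32
Profit = BRL 785,923.32 − BRL 771,000.00

Profit: BRL 14,923.32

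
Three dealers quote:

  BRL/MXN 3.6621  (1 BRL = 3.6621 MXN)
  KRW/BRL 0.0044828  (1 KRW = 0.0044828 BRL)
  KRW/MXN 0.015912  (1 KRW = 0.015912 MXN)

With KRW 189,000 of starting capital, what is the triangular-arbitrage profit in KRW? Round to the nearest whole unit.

Profitable loop is KRW → BRL → MXN → KRW:
KRW 189,000 × 0.0044828 = BRL 847.25
BRL 847.25 × 3.6621 = MXN 3,102.71
MXN 3,102.71 ÷ 0.015912 = KRW 194,992
Profit = KRW 194,992 − KRW 189,000

Profit: KRW 5,992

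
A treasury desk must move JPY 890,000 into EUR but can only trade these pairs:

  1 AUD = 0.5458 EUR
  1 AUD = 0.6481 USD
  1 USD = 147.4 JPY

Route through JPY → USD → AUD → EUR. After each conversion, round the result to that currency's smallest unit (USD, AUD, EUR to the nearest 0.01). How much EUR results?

EUR 5,084.92

JPY 890,000 ÷ 147.4 = USD 6,037.99
USD 6,037.99 ÷ 0.6481 = AUD 9,316.45
AUD 9,316.45 × 0.5458 = EUR 5,084.92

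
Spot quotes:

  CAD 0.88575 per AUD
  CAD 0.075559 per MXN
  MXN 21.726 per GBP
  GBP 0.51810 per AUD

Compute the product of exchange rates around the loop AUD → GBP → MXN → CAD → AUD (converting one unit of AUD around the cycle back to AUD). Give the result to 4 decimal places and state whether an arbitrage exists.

Around AUD → GBP → MXN → CAD → AUD: 1 × 0.51810 × 21.726 × 0.075559 ÷ 0.88575 = 0.960215
Product < 1; profitable direction is AUD → CAD → MXN → GBP → AUD.

0.9602 (arbitrage exists)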